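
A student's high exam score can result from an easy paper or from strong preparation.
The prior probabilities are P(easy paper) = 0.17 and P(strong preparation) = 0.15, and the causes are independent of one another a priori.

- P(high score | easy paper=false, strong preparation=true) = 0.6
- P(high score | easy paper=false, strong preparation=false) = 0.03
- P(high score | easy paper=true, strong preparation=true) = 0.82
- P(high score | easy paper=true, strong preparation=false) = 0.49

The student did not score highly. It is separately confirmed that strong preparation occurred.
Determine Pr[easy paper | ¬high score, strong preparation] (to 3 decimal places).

Sum P(¬high score|·) weighted by the priors over both values of easy paper:
  P(¬high score | strong preparation) = 0.4·0.83 + 0.18·0.17
        = 0.332000 + 0.030600 = 0.362600
Configurations with easy paper contribute 0.030600, so
  P(easy paper | ¬high score, strong preparation) = 0.030600 / 0.362600 ≈ 0.084

Pr[easy paper | ¬high score, strong preparation] ≈ 0.084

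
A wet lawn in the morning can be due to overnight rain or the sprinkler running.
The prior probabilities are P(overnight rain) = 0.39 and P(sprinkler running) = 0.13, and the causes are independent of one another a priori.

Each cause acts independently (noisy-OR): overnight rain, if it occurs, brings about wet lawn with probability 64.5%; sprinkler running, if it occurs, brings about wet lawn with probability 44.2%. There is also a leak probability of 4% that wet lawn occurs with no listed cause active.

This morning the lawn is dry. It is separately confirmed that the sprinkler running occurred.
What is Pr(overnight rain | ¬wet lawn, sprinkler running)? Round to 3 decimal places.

Pr(overnight rain | ¬wet lawn, sprinkler running) ≈ 0.185

Under noisy-OR, P(wet lawn | causes) = 1 − (1−0.04)·∏(1−qᵢ) over the active causes.
Sum P(¬wet lawn|·) weighted by the priors over both values of overnight rain:
  P(¬wet lawn | sprinkler running) = 0.53568×0.61 + 0.190166×0.39
        = 0.326765 + 0.074165 = 0.400930
Configurations with overnight rain contribute 0.074165, so
  P(overnight rain | ¬wet lawn, sprinkler running) = 0.074165 / 0.400930 ≈ 0.185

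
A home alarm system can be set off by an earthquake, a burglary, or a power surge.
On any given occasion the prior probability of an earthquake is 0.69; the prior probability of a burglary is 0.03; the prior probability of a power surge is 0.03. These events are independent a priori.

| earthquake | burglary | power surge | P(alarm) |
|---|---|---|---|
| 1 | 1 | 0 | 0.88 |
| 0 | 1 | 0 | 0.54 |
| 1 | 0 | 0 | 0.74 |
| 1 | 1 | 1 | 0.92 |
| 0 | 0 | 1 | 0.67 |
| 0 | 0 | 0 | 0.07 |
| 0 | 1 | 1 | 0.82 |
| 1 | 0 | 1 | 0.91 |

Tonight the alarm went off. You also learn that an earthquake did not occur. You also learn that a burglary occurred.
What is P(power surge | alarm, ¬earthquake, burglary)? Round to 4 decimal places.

Numerator (weight on configurations with power surge): 0.82·0.03 = 0.024600
Denominator P(alarm | ¬earthquake, burglary): 0.54·0.97 + 0.82·0.03 = 0.548400
Posterior = 0.024600 / 0.548400 ≈ 0.0449

P(power surge | alarm, ¬earthquake, burglary) ≈ 0.0449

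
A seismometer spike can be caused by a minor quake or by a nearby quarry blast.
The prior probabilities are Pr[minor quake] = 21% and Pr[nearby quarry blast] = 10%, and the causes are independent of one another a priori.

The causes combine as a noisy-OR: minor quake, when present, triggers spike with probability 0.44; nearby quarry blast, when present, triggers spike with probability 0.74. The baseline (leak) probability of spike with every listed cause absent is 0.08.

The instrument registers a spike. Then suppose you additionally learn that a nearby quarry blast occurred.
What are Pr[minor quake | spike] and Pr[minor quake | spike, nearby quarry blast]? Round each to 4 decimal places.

Pr[minor quake | spike] ≈ 0.4842; Pr[minor quake | spike, nearby quarry blast] ≈ 0.2323

Under noisy-OR, P(spike | causes) = 1 − (1−0.08)·∏(1−qᵢ) over the active causes.
Sum P(spike|·) weighted by the priors over the 4 (minor quake, nearby quarry blast) configurations:
  P(spike) = 0.08×0.79×0.9 + 0.7608×0.79×0.1 + 0.4848×0.21×0.9 + 0.866048×0.21×0.1
        = 0.056880 + 0.060103 + 0.091627 + 0.018187 = 0.226797
The terms with minor quake present sum to 0.109814, so
  P(minor quake | spike) = 0.109814 / 0.226797 ≈ 0.4842

Now also conditioning on nearby quarry blast=true:
Numerator (weight on configurations with minor quake): 0.866048*0.21 = 0.181870
Normalizer over all consistent configurations: 0.7608*0.79 + 0.866048*0.21 = 0.782902
Posterior = 0.181870 / 0.782902 ≈ 0.2323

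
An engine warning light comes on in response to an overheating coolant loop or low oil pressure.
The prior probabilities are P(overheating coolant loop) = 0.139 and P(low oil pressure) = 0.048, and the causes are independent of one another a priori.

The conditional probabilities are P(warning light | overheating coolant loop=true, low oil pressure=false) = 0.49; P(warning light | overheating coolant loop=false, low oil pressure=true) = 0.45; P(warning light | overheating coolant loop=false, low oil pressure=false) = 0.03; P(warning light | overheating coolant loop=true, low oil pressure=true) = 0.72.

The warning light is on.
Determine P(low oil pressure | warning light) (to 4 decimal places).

Numerator (weight on configurations with low oil pressure): 0.018598 + 0.004804 = 0.023402
The normalizing constant is 0.03×0.861×0.952 + 0.45×0.861×0.048 + 0.49×0.139×0.952 + 0.72×0.139×0.048 = 0.112833
Posterior = 0.023402 / 0.112833 ≈ 0.2074

P(low oil pressure | warning light) ≈ 0.2074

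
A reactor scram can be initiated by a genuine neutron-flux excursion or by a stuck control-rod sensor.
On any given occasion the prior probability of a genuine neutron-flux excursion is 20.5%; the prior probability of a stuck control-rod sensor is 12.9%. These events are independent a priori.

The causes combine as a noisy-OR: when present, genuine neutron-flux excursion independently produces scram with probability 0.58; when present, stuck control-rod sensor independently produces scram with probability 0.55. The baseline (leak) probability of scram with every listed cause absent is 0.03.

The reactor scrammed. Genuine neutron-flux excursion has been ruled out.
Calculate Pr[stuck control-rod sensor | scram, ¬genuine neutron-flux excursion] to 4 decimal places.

Under noisy-OR, P(scram | causes) = 1 − (1−0.03)·∏(1−qᵢ) over the active causes.
P(scram | ¬genuine neutron-flux excursion) = 0.03*0.871 + 0.5635*0.129 = 0.026130 + 0.072692 = 0.098822
Restricting to configurations with stuck control-rod sensor present: 0.5635*0.129 = 0.072692.
P(stuck control-rod sensor | scram, ¬genuine neutron-flux excursion) = 0.072692 / 0.098822 ≈ 0.7356

Pr[stuck control-rod sensor | scram, ¬genuine neutron-flux excursion] ≈ 0.7356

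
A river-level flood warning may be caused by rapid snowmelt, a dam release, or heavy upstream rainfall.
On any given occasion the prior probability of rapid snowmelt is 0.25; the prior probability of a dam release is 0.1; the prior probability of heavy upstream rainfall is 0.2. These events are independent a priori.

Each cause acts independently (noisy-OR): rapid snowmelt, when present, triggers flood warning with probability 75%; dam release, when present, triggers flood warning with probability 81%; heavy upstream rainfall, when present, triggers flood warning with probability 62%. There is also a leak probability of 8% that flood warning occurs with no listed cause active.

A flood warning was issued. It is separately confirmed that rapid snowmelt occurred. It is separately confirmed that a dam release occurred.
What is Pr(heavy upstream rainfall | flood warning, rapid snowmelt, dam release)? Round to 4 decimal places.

Under noisy-OR, P(flood warning | causes) = 1 − (1−0.08)·∏(1−qᵢ) over the active causes.
P(flood warning | rapid snowmelt, dam release) = 0.9563·0.8 + 0.983394·0.2 = 0.765040 + 0.196679 = 0.961719
The heavy upstream rainfall-present share is 0.983394·0.2 = 0.196679.
So P(heavy upstream rainfall | flood warning, rapid snowmelt, dam release) = 0.196679/0.961719 ≈ 0.2045.

Pr(heavy upstream rainfall | flood warning, rapid snowmelt, dam release) ≈ 0.2045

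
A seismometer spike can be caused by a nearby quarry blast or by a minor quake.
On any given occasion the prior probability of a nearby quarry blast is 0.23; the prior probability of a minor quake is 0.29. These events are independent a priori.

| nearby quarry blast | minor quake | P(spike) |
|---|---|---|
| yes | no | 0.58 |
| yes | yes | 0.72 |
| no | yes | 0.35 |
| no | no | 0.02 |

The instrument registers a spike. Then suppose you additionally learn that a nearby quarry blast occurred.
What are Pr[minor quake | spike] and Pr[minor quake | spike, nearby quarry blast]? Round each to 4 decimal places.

Pr[minor quake | spike] ≈ 0.5443; Pr[minor quake | spike, nearby quarry blast] ≈ 0.3364

Numerator (weight on configurations with minor quake): 0.078155 + 0.048024 = 0.126179
Normalizer over all consistent configurations: 0.02*0.77*0.71 + 0.35*0.77*0.29 + 0.58*0.23*0.71 + 0.72*0.23*0.29 = 0.231827
Posterior = 0.126179 / 0.231827 ≈ 0.5443

With the extra evidence:
Enumerate both values of minor quake and weight by the priors:
  P(spike | nearby quarry blast) = 0.58×0.71 + 0.72×0.29
        = 0.411800 + 0.208800 = 0.620600
Keeping only the minor quake-present terms gives 0.208800, so
  P(minor quake | spike, nearby quarry blast) = 0.208800 / 0.620600 ≈ 0.3364
This is intercausal reasoning (explaining away): once nearby quarry blast accounts for the spike, minor quake becomes less likely.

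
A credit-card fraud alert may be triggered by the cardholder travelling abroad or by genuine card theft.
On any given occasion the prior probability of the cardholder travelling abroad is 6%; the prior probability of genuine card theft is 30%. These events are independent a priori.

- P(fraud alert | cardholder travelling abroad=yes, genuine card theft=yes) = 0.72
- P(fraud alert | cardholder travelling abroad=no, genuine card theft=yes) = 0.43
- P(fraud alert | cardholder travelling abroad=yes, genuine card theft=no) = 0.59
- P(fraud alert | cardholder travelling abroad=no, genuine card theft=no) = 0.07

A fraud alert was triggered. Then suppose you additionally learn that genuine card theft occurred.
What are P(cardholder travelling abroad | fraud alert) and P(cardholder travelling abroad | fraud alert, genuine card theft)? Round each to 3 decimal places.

P(cardholder travelling abroad | fraud alert) ≈ 0.184; P(cardholder travelling abroad | fraud alert, genuine card theft) ≈ 0.097

Enumerate the 4 (cardholder travelling abroad, genuine card theft) configurations and weight by the priors:
  P(fraud alert) = 0.07·0.94·0.7 + 0.43·0.94·0.3 + 0.59·0.06·0.7 + 0.72·0.06·0.3
        = 0.046060 + 0.121260 + 0.024780 + 0.012960 = 0.205060
Keeping only the cardholder travelling abroad-present terms gives 0.037740, so
  P(cardholder travelling abroad | fraud alert) = 0.037740 / 0.205060 ≈ 0.184

Now condition on the additional information:
For the numerator, keep only cardholder travelling abroad=true terms: 0.72·0.06 = 0.043200
Normalizer over all consistent configurations: 0.43·0.94 + 0.72·0.06 = 0.447400
Posterior = 0.043200 / 0.447400 ≈ 0.097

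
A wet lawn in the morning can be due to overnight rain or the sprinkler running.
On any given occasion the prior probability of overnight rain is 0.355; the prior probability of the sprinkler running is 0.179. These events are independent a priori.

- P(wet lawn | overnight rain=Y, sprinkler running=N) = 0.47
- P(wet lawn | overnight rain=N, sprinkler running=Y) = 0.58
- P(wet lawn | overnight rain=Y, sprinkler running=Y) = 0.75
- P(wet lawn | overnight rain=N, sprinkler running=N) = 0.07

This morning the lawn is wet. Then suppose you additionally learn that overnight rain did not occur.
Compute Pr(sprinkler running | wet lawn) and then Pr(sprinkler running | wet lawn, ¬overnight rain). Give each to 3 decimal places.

P(wet lawn) = 0.07×0.645×0.821 + 0.58×0.645×0.179 + 0.47×0.355×0.821 + 0.75×0.355×0.179 = 0.037068 + 0.066964 + 0.136984 + 0.047659 = 0.288675
Of this, 0.114623 comes from 0.066964 + 0.047659 (the sprinkler running=true cases).
P(sprinkler running | wet lawn) = 0.114623 / 0.288675 ≈ 0.397

With the extra evidence:
By total probability over both values of sprinkler running:
  P(wet lawn | ¬overnight rain) = 0.07*0.821 + 0.58*0.179
        = 0.057470 + 0.103820 = 0.161290
Configurations with sprinkler running contribute 0.103820, so
  P(sprinkler running | wet lawn, ¬overnight rain) = 0.103820 / 0.161290 ≈ 0.644

Pr(sprinkler running | wet lawn) ≈ 0.397; Pr(sprinkler running | wet lawn, ¬overnight rain) ≈ 0.644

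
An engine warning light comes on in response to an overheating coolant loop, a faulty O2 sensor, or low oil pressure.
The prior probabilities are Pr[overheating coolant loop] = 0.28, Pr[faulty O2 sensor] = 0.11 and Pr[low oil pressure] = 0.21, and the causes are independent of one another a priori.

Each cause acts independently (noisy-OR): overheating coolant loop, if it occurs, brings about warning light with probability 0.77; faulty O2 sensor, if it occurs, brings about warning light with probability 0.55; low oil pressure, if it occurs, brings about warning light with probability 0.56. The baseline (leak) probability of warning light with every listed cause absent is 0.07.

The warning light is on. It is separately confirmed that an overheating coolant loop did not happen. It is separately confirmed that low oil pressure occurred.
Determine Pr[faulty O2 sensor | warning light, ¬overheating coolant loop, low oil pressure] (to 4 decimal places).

Pr[faulty O2 sensor | warning light, ¬overheating coolant loop, low oil pressure] ≈ 0.1458

Under noisy-OR, P(warning light | causes) = 1 − (1−0.07)·∏(1−qᵢ) over the active causes.
Weight on faulty O2 sensor=true, given the evidence: 0.81586·0.11 = 0.089745
The normalizing constant is 0.5908·0.89 + 0.81586·0.11 = 0.615557
P(faulty O2 sensor | warning light, ¬overheating coolant loop, low oil pressure) = 0.089745/0.615557 ≈ 0.1458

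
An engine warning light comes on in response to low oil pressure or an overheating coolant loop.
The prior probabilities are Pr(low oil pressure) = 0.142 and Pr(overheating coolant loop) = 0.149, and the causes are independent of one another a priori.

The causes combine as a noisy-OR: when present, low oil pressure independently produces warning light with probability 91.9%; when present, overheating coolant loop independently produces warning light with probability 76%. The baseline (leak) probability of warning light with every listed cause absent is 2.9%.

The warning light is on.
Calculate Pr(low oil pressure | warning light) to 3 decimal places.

Under noisy-OR, P(warning light | causes) = 1 − (1−0.029)·∏(1−qᵢ) over the active causes.
P(warning light) = 0.029×0.858×0.851 + 0.76696×0.858×0.149 + 0.921349×0.142×0.851 + 0.981124×0.142×0.149 = 0.021175 + 0.098050 + 0.111338 + 0.020759 = 0.251322
Of this, 0.132097 comes from 0.111338 + 0.020759 (the low oil pressure=true cases).
So P(low oil pressure | warning light) = 0.132097/0.251322 ≈ 0.526.

Pr(low oil pressure | warning light) ≈ 0.526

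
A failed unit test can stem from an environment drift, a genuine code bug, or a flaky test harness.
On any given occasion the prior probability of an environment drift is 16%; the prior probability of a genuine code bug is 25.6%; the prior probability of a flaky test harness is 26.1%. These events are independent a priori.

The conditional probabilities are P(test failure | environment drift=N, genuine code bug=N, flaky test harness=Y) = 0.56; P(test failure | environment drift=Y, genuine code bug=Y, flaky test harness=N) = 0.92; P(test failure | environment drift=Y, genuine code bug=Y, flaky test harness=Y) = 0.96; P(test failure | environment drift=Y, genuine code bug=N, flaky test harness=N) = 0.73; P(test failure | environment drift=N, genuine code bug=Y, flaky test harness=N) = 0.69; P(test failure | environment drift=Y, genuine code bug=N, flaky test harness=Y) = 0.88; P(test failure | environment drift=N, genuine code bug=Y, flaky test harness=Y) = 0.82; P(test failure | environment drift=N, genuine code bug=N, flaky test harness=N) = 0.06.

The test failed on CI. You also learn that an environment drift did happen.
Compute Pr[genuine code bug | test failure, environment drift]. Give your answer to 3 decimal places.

Pr[genuine code bug | test failure, environment drift] ≈ 0.294

By total probability over the 4 (genuine code bug, flaky test harness) configurations:
  P(test failure | environment drift) = 0.73×0.744×0.739 + 0.88×0.744×0.261 + 0.92×0.256×0.739 + 0.96×0.256×0.261
        = 0.401366 + 0.170882 + 0.174049 + 0.064143 = 0.810440
Configurations with genuine code bug contribute 0.238192, so
  P(genuine code bug | test failure, environment drift) = 0.238192 / 0.810440 ≈ 0.294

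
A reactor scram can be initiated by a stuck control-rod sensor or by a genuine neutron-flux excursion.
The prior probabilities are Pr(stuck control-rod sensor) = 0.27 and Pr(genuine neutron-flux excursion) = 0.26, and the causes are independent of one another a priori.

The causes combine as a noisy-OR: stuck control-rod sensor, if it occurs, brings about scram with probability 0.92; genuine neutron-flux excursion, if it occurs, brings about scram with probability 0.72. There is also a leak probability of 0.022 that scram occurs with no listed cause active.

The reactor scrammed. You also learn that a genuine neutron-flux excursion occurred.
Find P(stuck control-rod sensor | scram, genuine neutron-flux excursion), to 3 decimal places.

Under noisy-OR, P(scram | causes) = 1 − (1−0.022)·∏(1−qᵢ) over the active causes.
Weight on stuck control-rod sensor=true, given the evidence: 0.978093·0.27 = 0.264085
Denominator P(scram | genuine neutron-flux excursion): 0.72616·0.73 + 0.978093·0.27 = 0.794182
Posterior = 0.264085 / 0.794182 ≈ 0.333

P(stuck control-rod sensor | scram, genuine neutron-flux excursion) ≈ 0.333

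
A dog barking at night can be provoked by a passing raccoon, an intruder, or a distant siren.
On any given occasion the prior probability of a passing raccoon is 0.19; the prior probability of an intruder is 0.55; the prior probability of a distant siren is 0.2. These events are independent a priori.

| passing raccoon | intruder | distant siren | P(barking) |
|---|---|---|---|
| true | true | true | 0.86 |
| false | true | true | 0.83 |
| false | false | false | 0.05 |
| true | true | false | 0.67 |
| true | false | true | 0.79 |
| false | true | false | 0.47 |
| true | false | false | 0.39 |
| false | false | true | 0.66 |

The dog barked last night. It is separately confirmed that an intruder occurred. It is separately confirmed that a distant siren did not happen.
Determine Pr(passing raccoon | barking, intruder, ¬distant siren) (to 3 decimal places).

P(barking | intruder, ¬distant siren) = 0.47·0.81 + 0.67·0.19 = 0.380700 + 0.127300 = 0.508000
The passing raccoon-present share is 0.67·0.19 = 0.127300.
So P(passing raccoon | barking, intruder, ¬distant siren) = 0.127300/0.508000 ≈ 0.251.

Pr(passing raccoon | barking, intruder, ¬distant siren) ≈ 0.251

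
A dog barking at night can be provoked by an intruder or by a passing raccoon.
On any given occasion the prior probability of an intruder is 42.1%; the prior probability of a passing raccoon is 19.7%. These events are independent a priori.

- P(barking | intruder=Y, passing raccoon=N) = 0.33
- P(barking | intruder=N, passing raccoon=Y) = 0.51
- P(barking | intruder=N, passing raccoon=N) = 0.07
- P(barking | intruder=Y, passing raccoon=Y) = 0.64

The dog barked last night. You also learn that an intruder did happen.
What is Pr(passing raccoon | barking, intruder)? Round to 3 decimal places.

By total probability over both values of passing raccoon:
  P(barking | intruder) = 0.33·0.803 + 0.64·0.197
        = 0.264990 + 0.126080 = 0.391070
Configurations with passing raccoon contribute 0.126080, so
  P(passing raccoon | barking, intruder) = 0.126080 / 0.391070 ≈ 0.322

Pr(passing raccoon | barking, intruder) ≈ 0.322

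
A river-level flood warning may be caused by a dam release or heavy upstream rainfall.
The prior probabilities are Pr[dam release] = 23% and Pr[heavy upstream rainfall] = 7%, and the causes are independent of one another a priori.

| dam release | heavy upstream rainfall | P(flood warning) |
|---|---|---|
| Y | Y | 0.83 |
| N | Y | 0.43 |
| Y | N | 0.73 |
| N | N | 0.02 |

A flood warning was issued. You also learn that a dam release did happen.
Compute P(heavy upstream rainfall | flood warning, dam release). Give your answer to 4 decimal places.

P(heavy upstream rainfall | flood warning, dam release) ≈ 0.0788

Numerator (weight on configurations with heavy upstream rainfall): 0.83×0.07 = 0.058100
The normalizing constant is 0.73×0.93 + 0.83×0.07 = 0.737000
Posterior = 0.058100 / 0.737000 ≈ 0.0788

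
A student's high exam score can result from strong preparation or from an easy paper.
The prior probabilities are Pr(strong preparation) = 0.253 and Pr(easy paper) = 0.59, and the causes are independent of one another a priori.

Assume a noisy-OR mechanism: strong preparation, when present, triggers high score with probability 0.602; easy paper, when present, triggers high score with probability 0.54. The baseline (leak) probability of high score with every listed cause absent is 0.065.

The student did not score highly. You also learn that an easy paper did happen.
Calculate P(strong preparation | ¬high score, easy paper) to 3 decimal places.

P(strong preparation | ¬high score, easy paper) ≈ 0.119

Under noisy-OR, P(high score | causes) = 1 − (1−0.065)·∏(1−qᵢ) over the active causes.
Sum P(¬high score|·) weighted by the priors over both values of strong preparation:
  P(¬high score | easy paper) = 0.4301×0.747 + 0.17118×0.253
        = 0.321285 + 0.043309 = 0.364594
The terms with strong preparation present sum to 0.043309, so
  P(strong preparation | ¬high score, easy paper) = 0.043309 / 0.364594 ≈ 0.119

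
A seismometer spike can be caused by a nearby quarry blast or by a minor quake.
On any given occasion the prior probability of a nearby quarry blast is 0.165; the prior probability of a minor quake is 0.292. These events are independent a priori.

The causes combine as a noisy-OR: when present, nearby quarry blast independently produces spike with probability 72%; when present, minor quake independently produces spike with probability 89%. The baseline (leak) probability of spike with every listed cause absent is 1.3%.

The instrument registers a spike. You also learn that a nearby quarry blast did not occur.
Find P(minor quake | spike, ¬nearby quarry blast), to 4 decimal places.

P(minor quake | spike, ¬nearby quarry blast) ≈ 0.9658

Under noisy-OR, P(spike | causes) = 1 − (1−0.013)·∏(1−qᵢ) over the active causes.
Enumerate both values of minor quake and weight by the priors:
  P(spike | ¬nearby quarry blast) = 0.013·0.708 + 0.89143·0.292
        = 0.009204 + 0.260298 = 0.269502
Configurations with minor quake contribute 0.260298, so
  P(minor quake | spike, ¬nearby quarry blast) = 0.260298 / 0.269502 ≈ 0.9658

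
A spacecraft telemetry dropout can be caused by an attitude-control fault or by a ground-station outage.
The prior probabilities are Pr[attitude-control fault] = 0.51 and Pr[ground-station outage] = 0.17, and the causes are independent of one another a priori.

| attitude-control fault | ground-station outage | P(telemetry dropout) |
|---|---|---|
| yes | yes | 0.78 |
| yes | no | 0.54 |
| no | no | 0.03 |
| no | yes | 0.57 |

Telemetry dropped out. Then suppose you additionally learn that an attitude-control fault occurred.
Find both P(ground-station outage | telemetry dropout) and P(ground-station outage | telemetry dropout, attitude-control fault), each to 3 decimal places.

For the numerator, keep only ground-station outage=true terms: 0.047481 + 0.067626 = 0.115107
Normalizer over all consistent configurations: 0.03·0.49·0.83 + 0.57·0.49·0.17 + 0.54·0.51·0.83 + 0.78·0.51·0.17 = 0.355890
Posterior = 0.115107 / 0.355890 ≈ 0.323

Now condition on the additional information:
Weight on ground-station outage=true, given the evidence: 0.78*0.17 = 0.132600
The normalizing constant is 0.54*0.83 + 0.78*0.17 = 0.580800
P(ground-station outage | telemetry dropout, attitude-control fault) = 0.132600/0.580800 ≈ 0.228
The drop from 0.323 to 0.228 is the explaining-away (discounting) effect.

P(ground-station outage | telemetry dropout) ≈ 0.323; P(ground-station outage | telemetry dropout, attitude-control fault) ≈ 0.228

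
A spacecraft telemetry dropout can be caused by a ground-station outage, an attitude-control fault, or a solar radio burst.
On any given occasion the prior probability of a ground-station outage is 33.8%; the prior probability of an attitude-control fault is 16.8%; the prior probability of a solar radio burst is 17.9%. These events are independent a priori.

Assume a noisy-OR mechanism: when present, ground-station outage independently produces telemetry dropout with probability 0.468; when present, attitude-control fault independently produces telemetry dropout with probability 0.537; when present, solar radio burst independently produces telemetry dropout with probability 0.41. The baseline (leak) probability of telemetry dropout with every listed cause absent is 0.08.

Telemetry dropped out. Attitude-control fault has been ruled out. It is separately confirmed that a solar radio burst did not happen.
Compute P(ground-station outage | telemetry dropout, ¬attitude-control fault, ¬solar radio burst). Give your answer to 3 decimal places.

Under noisy-OR, P(telemetry dropout | causes) = 1 − (1−0.08)·∏(1−qᵢ) over the active causes.
Enumerate both values of ground-station outage and weight by the priors:
  P(telemetry dropout | ¬attitude-control fault, ¬solar radio burst) = 0.08·0.662 + 0.51056·0.338
        = 0.052960 + 0.172569 = 0.225529
Configurations with ground-station outage contribute 0.172569, so
  P(ground-station outage | telemetry dropout, ¬attitude-control fault, ¬solar radio burst) = 0.172569 / 0.225529 ≈ 0.765

P(ground-station outage | telemetry dropout, ¬attitude-control fault, ¬solar radio burst) ≈ 0.765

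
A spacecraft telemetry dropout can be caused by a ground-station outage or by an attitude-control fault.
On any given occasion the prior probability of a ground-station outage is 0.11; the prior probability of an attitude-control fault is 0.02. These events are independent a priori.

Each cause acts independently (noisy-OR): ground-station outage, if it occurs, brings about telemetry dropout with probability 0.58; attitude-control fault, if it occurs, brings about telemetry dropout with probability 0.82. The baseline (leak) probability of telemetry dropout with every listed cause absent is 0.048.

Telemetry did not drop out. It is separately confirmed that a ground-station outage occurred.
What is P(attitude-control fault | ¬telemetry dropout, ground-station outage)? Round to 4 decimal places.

P(attitude-control fault | ¬telemetry dropout, ground-station outage) ≈ 0.0037

Under noisy-OR, P(telemetry dropout | causes) = 1 − (1−0.048)·∏(1−qᵢ) over the active causes.
By total probability over both values of attitude-control fault:
  P(¬telemetry dropout | ground-station outage) = 0.39984×0.98 + 0.071971×0.02
        = 0.391843 + 0.001439 = 0.393282
Keeping only the attitude-control fault-present terms gives 0.001439, so
  P(attitude-control fault | ¬telemetry dropout, ground-station outage) = 0.001439 / 0.393282 ≈ 0.0037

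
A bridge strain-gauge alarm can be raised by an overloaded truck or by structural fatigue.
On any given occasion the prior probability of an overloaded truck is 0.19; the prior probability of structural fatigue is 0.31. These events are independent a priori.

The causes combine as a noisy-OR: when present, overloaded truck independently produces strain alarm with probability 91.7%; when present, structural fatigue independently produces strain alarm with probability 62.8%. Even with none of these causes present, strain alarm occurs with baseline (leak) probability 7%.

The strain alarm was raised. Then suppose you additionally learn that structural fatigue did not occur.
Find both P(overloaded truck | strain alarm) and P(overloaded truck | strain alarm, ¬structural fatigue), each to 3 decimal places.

P(overloaded truck | strain alarm) ≈ 0.467; P(overloaded truck | strain alarm, ¬structural fatigue) ≈ 0.756

Under noisy-OR, P(strain alarm | causes) = 1 − (1−0.07)·∏(1−qᵢ) over the active causes.
P(strain alarm) = 0.07×0.81×0.69 + 0.65404×0.81×0.31 + 0.92281×0.19×0.69 + 0.971285×0.19×0.31 = 0.039123 + 0.164229 + 0.120980 + 0.057209 = 0.381541
Of this, 0.178189 comes from 0.120980 + 0.057209 (the overloaded truck=true cases).
Hence the posterior is 0.178189/0.381541 ≈ 0.467.

With the extra evidence:
For the numerator, keep only overloaded truck=true terms: 0.92281·0.19 = 0.175334
Normalizer over all consistent configurations: 0.07·0.81 + 0.92281·0.19 = 0.232034
Posterior = 0.175334 / 0.232034 ≈ 0.756
With structural fatigue excluded, overloaded truck must carry more of the explanatory weight for the strain alarm.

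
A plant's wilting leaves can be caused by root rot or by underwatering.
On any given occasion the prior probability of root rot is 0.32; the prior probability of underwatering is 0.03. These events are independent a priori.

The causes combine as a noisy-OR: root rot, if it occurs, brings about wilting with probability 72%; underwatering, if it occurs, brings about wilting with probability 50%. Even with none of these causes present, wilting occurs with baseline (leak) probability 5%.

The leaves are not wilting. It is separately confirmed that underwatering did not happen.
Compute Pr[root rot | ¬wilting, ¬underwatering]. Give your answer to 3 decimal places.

Pr[root rot | ¬wilting, ¬underwatering] ≈ 0.116

Under noisy-OR, P(wilting | causes) = 1 − (1−0.05)·∏(1−qᵢ) over the active causes.
By total probability over both values of root rot:
  P(¬wilting | ¬underwatering) = 0.95·0.68 + 0.266·0.32
        = 0.646000 + 0.085120 = 0.731120
Keeping only the root rot-present terms gives 0.085120, so
  P(root rot | ¬wilting, ¬underwatering) = 0.085120 / 0.731120 ≈ 0.116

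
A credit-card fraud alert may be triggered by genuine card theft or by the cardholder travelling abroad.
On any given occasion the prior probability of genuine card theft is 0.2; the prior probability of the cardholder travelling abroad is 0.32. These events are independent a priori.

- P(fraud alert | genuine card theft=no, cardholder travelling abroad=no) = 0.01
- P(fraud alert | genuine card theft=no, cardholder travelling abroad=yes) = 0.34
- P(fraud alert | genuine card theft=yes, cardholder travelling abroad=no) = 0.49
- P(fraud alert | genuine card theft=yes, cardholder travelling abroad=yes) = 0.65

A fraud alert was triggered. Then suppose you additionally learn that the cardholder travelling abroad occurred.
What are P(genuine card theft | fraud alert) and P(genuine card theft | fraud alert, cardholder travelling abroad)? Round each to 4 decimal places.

P(genuine card theft | fraud alert) ≈ 0.5393; P(genuine card theft | fraud alert, cardholder travelling abroad) ≈ 0.3234

By total probability over the 4 (genuine card theft, cardholder travelling abroad) configurations:
  P(fraud alert) = 0.01·0.8·0.68 + 0.34·0.8·0.32 + 0.49·0.2·0.68 + 0.65·0.2·0.32
        = 0.005440 + 0.087040 + 0.066640 + 0.041600 = 0.200720
Keeping only the genuine card theft-present terms gives 0.108240, so
  P(genuine card theft | fraud alert) = 0.108240 / 0.200720 ≈ 0.5393

Now also conditioning on cardholder travelling abroad=true:
For the numerator, keep only genuine card theft=true terms: 0.65×0.2 = 0.130000
Normalizer over all consistent configurations: 0.34×0.8 + 0.65×0.2 = 0.402000
P(genuine card theft | fraud alert, cardholder travelling abroad) = 0.130000/0.402000 ≈ 0.3234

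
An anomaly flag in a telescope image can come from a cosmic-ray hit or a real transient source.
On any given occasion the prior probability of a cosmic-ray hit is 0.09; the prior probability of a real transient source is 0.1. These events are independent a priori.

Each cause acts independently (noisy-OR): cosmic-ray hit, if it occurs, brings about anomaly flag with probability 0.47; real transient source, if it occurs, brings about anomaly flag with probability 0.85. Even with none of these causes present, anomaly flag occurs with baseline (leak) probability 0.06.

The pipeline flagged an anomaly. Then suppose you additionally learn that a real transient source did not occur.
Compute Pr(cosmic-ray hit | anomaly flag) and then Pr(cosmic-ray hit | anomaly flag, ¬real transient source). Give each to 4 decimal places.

Pr(cosmic-ray hit | anomaly flag) ≈ 0.2778; Pr(cosmic-ray hit | anomaly flag, ¬real transient source) ≈ 0.4527

Under noisy-OR, P(anomaly flag | causes) = 1 − (1−0.06)·∏(1−qᵢ) over the active causes.
P(anomaly flag) = 0.06·0.91·0.9 + 0.859·0.91·0.1 + 0.5018·0.09·0.9 + 0.92527·0.09·0.1 = 0.049140 + 0.078169 + 0.040646 + 0.008327 = 0.176282
Of this, 0.048973 comes from 0.040646 + 0.008327 (the cosmic-ray hit=true cases).
Hence the posterior is 0.048973/0.176282 ≈ 0.2778.

Now condition on the additional information:
P(anomaly flag | ¬real transient source) = 0.06·0.91 + 0.5018·0.09 = 0.054600 + 0.045162 = 0.099762
Restricting to configurations with cosmic-ray hit present: 0.5018·0.09 = 0.045162.
Hence the posterior is 0.045162/0.099762 ≈ 0.4527.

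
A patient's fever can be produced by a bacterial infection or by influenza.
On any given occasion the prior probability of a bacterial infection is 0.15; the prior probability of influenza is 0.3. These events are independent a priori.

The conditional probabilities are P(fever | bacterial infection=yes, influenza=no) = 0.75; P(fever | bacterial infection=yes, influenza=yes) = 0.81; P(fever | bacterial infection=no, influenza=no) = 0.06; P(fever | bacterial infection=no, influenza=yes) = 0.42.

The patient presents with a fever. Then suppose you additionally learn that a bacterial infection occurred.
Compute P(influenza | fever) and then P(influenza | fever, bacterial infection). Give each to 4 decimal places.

P(influenza | fever) ≈ 0.5564; P(influenza | fever, bacterial infection) ≈ 0.3164

Weight on influenza=true, given the evidence: 0.107100 + 0.036450 = 0.143550
The normalizing constant is 0.06*0.85*0.7 + 0.42*0.85*0.3 + 0.75*0.15*0.7 + 0.81*0.15*0.3 = 0.258000
Posterior = 0.143550 / 0.258000 ≈ 0.5564

With the extra evidence:
P(fever | bacterial infection) = 0.75*0.7 + 0.81*0.3 = 0.525000 + 0.243000 = 0.768000
The influenza-present share is 0.81*0.3 = 0.243000.
So P(influenza | fever, bacterial infection) = 0.243000/0.768000 ≈ 0.3164.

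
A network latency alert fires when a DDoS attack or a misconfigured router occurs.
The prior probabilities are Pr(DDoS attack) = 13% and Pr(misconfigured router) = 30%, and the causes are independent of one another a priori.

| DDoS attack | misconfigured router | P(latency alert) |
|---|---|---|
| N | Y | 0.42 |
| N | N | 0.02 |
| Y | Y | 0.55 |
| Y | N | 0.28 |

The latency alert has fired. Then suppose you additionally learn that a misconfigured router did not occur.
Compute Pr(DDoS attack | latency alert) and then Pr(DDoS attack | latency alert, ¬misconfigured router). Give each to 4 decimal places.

Pr(DDoS attack | latency alert) ≈ 0.2781; Pr(DDoS attack | latency alert, ¬misconfigured router) ≈ 0.6766

P(latency alert) = 0.02×0.87×0.7 + 0.42×0.87×0.3 + 0.28×0.13×0.7 + 0.55×0.13×0.3 = 0.012180 + 0.109620 + 0.025480 + 0.021450 = 0.168730
Restricting to configurations with DDoS attack present: 0.025480 + 0.021450 = 0.046930.
So P(DDoS attack | latency alert) = 0.046930/0.168730 ≈ 0.2781.

Now condition on the additional information:
Numerator (weight on configurations with DDoS attack): 0.28·0.13 = 0.036400
Normalizer over all consistent configurations: 0.02·0.87 + 0.28·0.13 = 0.053800
Posterior = 0.036400 / 0.053800 ≈ 0.6766
Ruling out misconfigured router raises the posterior on DDoS attack — the flip side of explaining away.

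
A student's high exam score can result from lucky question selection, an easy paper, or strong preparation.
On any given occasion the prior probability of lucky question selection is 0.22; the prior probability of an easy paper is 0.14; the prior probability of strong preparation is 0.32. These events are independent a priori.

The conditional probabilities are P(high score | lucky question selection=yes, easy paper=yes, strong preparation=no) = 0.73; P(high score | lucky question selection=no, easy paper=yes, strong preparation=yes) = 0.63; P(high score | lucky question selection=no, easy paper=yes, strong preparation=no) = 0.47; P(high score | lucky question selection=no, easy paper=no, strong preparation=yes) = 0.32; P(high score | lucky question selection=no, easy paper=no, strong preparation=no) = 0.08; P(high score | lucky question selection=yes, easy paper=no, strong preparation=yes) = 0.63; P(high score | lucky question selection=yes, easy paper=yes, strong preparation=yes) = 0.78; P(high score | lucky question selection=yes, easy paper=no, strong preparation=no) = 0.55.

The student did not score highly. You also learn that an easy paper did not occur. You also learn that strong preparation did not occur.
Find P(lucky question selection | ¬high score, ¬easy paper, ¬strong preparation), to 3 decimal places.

P(lucky question selection | ¬high score, ¬easy paper, ¬strong preparation) ≈ 0.121

P(¬high score | ¬easy paper, ¬strong preparation) = 0.92·0.78 + 0.45·0.22 = 0.717600 + 0.099000 = 0.816600
Of this, 0.099000 comes from 0.45·0.22 (the lucky question selection=true cases).
So P(lucky question selection | ¬high score, ¬easy paper, ¬strong preparation) = 0.099000/0.816600 ≈ 0.121.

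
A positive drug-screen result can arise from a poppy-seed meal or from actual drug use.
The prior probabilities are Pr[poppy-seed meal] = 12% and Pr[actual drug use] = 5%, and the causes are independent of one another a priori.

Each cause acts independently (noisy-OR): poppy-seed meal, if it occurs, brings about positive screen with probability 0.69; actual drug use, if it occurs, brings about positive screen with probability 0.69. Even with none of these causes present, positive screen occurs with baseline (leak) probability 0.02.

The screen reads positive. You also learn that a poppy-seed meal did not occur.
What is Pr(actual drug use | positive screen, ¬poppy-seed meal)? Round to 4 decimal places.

Pr(actual drug use | positive screen, ¬poppy-seed meal) ≈ 0.6469

Under noisy-OR, P(positive screen | causes) = 1 − (1−0.02)·∏(1−qᵢ) over the active causes.
By total probability over both values of actual drug use:
  P(positive screen | ¬poppy-seed meal) = 0.02*0.95 + 0.6962*0.05
        = 0.019000 + 0.034810 = 0.053810
Keeping only the actual drug use-present terms gives 0.034810, so
  P(actual drug use | positive screen, ¬poppy-seed meal) = 0.034810 / 0.053810 ≈ 0.6469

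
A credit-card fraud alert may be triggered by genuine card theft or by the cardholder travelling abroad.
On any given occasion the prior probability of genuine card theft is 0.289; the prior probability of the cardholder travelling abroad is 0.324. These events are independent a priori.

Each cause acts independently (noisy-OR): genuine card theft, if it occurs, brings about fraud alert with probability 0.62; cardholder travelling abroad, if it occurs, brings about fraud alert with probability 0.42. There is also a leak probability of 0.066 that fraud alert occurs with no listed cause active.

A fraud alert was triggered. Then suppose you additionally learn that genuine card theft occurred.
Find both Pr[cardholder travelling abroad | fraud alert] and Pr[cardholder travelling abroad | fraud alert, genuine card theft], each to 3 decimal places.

Under noisy-OR, P(fraud alert | causes) = 1 − (1−0.066)·∏(1−qᵢ) over the active causes.
Weight on cardholder travelling abroad=true, given the evidence: 0.105571 + 0.074361 = 0.179932
Normalizer over all consistent configurations: 0.066·0.711·0.676 + 0.45828·0.711·0.324 + 0.64508·0.289·0.676 + 0.794146·0.289·0.324 = 0.337679
Posterior = 0.179932 / 0.337679 ≈ 0.533

Now condition on the additional information:
Weight on cardholder travelling abroad=true, given the evidence: 0.794146*0.324 = 0.257303
The normalizing constant is 0.64508*0.676 + 0.794146*0.324 = 0.693377
P(cardholder travelling abroad | fraud alert, genuine card theft) = 0.257303/0.693377 ≈ 0.371

Pr[cardholder travelling abroad | fraud alert] ≈ 0.533; Pr[cardholder travelling abroad | fraud alert, genuine card theft] ≈ 0.371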